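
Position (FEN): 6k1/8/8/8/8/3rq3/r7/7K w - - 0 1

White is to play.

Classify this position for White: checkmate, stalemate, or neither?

stalemate

White to move; white king on h1.
In check: no.
King squares — g1: attacked by Qe3; g2: attacked by Ra2; h2: attacked by Ra2.
Legal moves for White: none.
Not in check and no legal moves → stalemate.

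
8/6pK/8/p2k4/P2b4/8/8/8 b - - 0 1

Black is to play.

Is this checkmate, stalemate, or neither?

Black to move; black king on d5.
In check: no.
Legal moves for Black include: Ke6, Kd6, Kc6, Ke5, Kc5, Ke4, Kc4, Ba7, Bf6, Bb6, Be5, Bc5, Be3, Bc3, Bf2, Bb2, Bg1, Ba1, ... (list truncated; more exist).
Black has legal moves and is not in check → neither.

neither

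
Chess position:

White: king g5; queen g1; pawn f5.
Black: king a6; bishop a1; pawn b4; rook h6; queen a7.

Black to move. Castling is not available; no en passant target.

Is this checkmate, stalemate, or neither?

neither

Black to move; black king on a6.
In check: no.
Legal moves for Black include: Qb8, Qa8, Qh7, Qg7+, Qf7, Qe7+, Qd7, Qc7, Qb7, Qb6, Qc5, Qd4, Qe3+, Qf2, Qxg1+, Rh8, Rh7, Rg6+, ... (list truncated; more exist).
Black has legal moves and is not in check → neither.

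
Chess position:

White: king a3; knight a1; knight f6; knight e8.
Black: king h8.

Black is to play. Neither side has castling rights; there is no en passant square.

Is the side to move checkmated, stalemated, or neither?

Black to move; black king on h8.
In check: no.
King squares — g7: attacked by Ne8; h7: attacked by Nf6; g8: attacked by Nf6.
Legal moves for Black: none.
Not in check and no legal moves → stalemate.

stalemate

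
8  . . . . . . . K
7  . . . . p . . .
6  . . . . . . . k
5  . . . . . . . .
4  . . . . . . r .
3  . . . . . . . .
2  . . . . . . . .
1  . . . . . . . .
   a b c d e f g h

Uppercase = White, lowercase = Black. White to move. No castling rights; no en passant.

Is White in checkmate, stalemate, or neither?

stalemate

White to move; white king on h8.
In check: no.
King squares — g7: attacked by Rg4; h7: attacked by Kh6; g8: attacked by Rg4.
Legal moves for White: none.
Not in check and no legal moves → stalemate.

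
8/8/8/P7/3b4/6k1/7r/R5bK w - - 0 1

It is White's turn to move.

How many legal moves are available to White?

0

White to move; king on h1.
In check: yes, from the black rook on h2.
Legal moves: none.
Count: 0.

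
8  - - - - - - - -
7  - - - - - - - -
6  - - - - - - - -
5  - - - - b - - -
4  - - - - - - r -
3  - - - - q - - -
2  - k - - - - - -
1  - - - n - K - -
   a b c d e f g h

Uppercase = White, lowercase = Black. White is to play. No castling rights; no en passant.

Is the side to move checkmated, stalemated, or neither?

White to move; white king on f1.
In check: no.
King squares — e1: attacked by Qe3; g1: attacked by Qe3; e2: attacked by Qe3; f2: attacked by Nd1; g2: attacked by Rg4.
Legal moves for White: none.
Not in check and no legal moves → stalemate.

stalemate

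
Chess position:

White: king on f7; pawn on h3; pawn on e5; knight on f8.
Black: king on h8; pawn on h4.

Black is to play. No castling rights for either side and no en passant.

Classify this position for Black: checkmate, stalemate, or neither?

stalemate

Black to move; black king on h8.
In check: no.
King squares — g7: attacked by Kf7; h7: attacked by Nf8; g8: attacked by Kf7.
Legal moves for Black: none.
Not in check and no legal moves → stalemate.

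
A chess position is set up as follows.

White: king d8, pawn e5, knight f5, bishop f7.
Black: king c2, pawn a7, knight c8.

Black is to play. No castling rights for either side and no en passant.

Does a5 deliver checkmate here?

no

After a5: white king on d8; in check: no.
White is not in check, so this cannot be checkmate.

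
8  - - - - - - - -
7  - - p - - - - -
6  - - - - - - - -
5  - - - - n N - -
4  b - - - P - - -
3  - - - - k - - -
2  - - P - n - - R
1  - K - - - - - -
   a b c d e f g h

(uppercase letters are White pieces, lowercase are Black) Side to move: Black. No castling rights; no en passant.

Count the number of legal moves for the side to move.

4

Black to move; king on e3.
In check: yes, from the white knight on f5.
Legal moves: Kf4, Kxe4, Kf3, Kd2.
Count: 4.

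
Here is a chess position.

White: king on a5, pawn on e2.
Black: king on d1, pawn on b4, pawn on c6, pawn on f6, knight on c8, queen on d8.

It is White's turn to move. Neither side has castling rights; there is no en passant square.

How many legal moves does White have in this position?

White to move; king on a5.
In check: yes, from the black queen on d8.
Legal moves: Ka6, Kxb4, Ka4.
Count: 3.

3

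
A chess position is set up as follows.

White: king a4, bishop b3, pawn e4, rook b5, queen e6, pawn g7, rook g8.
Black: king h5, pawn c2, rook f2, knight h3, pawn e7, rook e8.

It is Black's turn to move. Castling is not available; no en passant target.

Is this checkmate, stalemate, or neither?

Black to move; black king on h5.
In check: yes, from the white rook on b5.
King squares — g4: attacked by Qe6; h4: available; g5: attacked by Rb5; g6: attacked by Qe6; h6: attacked by Qe6.
Legal moves for Black: Kh4, Ng5, Rf5.
Black is in check but has 3 legal moves → neither.

neither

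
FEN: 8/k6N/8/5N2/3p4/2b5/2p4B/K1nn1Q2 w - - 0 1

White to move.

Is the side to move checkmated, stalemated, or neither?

White to move; white king on a1.
In check: yes, from the black bishop on c3.
King squares — b1: attacked by Pc2; a2: attacked by Nc1; b2: attacked by Nd1.
Legal moves for White: none.
In check with no legal moves → checkmate.

checkmate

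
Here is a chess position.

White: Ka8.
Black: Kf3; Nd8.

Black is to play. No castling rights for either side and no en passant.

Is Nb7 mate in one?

no

After Nb7: white king on a8; in check: no.
White is not in check, so this cannot be checkmate.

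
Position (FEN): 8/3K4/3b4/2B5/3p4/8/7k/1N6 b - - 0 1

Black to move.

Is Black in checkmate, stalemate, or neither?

Black to move; black king on h2.
In check: no.
Legal moves for Black: Bf8, Bb8, Be7, Bc7, Be5, Bxc5, Bf4, Bg3, Kh3, Kg3, Kg2, Kh1, Kg1, d3.
Black has 14 legal moves and is not in check → neither.

neither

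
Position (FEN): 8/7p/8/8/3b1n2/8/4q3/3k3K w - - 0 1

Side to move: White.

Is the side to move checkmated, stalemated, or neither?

stalemate

White to move; white king on h1.
In check: no.
King squares — g1: attacked by Bd4; g2: attacked by Qe2; h2: attacked by Qe2.
Legal moves for White: none.
Not in check and no legal moves → stalemate.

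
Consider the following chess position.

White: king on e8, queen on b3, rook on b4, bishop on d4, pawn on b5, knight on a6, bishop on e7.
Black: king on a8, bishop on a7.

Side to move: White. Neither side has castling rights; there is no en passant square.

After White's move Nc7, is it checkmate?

no

After Nc7: black king on a8; in check: yes, from the white knight on c7.
Black has 2 legal replies: Kb8, Kb7.
In check but a legal move exists → not checkmate.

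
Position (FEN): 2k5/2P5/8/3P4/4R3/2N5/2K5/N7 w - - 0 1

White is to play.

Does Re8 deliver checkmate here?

After Re8: black king on c8; in check: yes, from the white rook on e8.
Black has 3 legal replies: Kd7, Kxc7, Kb7.
In check but a legal move exists → not checkmate.

no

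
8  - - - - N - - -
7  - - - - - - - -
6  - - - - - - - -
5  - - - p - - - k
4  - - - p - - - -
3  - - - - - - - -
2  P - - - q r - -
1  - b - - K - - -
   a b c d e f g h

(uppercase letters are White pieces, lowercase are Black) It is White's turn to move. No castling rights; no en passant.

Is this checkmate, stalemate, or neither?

checkmate

White to move; white king on e1.
In check: yes, from the black queen on e2.
King squares — d1: attacked by Qe2; f1: attacked by Qe2; d2: attacked by Qe2; e2: attacked by Rf2; f2: attacked by Qe2.
Legal moves for White: none.
In check with no legal moves → checkmate.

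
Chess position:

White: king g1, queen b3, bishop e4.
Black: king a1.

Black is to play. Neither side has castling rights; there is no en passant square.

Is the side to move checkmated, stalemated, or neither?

Black to move; black king on a1.
In check: no.
King squares — b1: attacked by Qb3; a2: attacked by Qb3; b2: attacked by Qb3.
Legal moves for Black: none.
Not in check and no legal moves → stalemate.

stalemate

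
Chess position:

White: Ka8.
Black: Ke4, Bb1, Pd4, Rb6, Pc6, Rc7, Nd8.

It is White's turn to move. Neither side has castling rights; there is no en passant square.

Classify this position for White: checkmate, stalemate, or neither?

White to move; white king on a8.
In check: no.
King squares — a7: attacked by Rc7; b7: attacked by Rb6; b8: attacked by Rb6.
Legal moves for White: none.
Not in check and no legal moves → stalemate.

stalemate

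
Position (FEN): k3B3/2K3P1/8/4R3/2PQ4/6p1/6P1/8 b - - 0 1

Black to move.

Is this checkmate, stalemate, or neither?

stalemate

Black to move; black king on a8.
In check: no.
King squares — a7: attacked by Qd4; b7: attacked by Kc7; b8: attacked by Kc7.
Legal moves for Black: none.
Not in check and no legal moves → stalemate.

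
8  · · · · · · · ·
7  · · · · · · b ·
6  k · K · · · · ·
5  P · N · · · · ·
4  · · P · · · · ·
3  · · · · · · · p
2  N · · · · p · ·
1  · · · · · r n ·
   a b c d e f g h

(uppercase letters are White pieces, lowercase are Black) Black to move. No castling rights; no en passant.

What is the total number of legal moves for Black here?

2

Black to move; king on a6.
In check: yes, from the white knight on c5.
Legal moves: Ka7, Kxa5.
Count: 2.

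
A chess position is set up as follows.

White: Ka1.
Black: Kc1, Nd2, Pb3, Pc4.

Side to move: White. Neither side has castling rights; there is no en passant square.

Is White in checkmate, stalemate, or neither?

White to move; white king on a1.
In check: no.
King squares — b1: attacked by Kc1; a2: attacked by Pb3; b2: attacked by Kc1.
Legal moves for White: none.
Not in check and no legal moves → stalemate.

stalemate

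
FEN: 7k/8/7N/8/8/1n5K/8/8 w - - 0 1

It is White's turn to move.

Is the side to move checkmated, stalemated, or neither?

neither

White to move; white king on h3.
In check: no.
Legal moves for White: Ng8, Nf7+, Nf5, Ng4, Kh4, Kg4, Kg3, Kh2, Kg2.
White has 9 legal moves and is not in check → neither.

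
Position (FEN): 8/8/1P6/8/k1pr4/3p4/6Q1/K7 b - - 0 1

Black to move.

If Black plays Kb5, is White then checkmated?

After Kb5: white king on a1; in check: no.
White is not in check, so this cannot be checkmate.

no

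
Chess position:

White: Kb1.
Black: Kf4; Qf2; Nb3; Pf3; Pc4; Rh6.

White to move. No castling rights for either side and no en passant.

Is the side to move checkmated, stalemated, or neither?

stalemate

White to move; white king on b1.
In check: no.
King squares — a1: attacked by Nb3; c1: attacked by Nb3; a2: attacked by Qf2; b2: attacked by Qf2; c2: attacked by Qf2.
Legal moves for White: none.
Not in check and no legal moves → stalemate.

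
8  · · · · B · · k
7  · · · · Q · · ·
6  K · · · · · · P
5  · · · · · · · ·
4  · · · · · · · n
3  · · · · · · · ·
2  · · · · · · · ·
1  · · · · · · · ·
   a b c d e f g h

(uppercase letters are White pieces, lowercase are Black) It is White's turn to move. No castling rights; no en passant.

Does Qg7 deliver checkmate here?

After Qg7: black king on h8; in check: yes, from the white queen on g7.
King squares — g7: attacked by Ph6; h7: attacked by Qg7; g8: attacked by Qg7.
Black has no legal moves → checkmate.

yes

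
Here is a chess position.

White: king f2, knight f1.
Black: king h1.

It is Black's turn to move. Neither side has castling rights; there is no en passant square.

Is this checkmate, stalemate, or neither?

stalemate

Black to move; black king on h1.
In check: no.
King squares — g1: attacked by Kf2; g2: attacked by Kf2; h2: attacked by Nf1.
Legal moves for Black: none.
Not in check and no legal moves → stalemate.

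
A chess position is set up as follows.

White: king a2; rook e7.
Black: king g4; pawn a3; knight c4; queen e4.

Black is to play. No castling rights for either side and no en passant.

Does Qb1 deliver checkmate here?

no

After Qb1: white king on a2; in check: yes, from the black queen on b1.
White has 1 legal reply: Kxb1.
In check but a legal move exists → not checkmate.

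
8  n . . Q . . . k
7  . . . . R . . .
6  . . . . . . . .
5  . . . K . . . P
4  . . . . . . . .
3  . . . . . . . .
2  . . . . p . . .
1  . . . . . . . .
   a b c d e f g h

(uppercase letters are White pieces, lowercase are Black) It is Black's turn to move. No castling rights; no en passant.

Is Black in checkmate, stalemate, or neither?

checkmate

Black to move; black king on h8.
In check: yes, from the white queen on d8.
King squares — g7: attacked by Re7; h7: attacked by Re7; g8: attacked by Qd8.
Legal moves for Black: none.
In check with no legal moves → checkmate.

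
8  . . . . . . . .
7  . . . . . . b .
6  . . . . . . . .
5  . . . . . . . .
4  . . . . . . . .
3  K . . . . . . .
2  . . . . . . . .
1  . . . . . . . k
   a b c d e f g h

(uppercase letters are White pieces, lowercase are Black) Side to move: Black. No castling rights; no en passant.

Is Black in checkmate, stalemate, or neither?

Black to move; black king on h1.
In check: no.
Legal moves for Black: Bh8, Bf8+, Bh6, Bf6, Be5, Bd4, Bc3, Bb2+, Ba1, Kh2, Kg2, Kg1.
Black has 12 legal moves and is not in check → neither.

neither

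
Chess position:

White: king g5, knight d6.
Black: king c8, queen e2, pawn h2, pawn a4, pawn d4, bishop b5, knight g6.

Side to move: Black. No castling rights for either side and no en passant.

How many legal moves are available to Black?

4

Black to move; king on c8.
In check: yes, from the white knight on d6.
Legal moves: Kd8, Kb8, Kd7, Kc7.
Count: 4.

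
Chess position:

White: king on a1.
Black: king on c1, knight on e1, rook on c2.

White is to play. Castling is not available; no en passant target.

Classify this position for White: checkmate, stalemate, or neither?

White to move; white king on a1.
In check: no.
King squares — b1: attacked by Kc1; a2: attacked by Rc2; b2: attacked by Kc1.
Legal moves for White: none.
Not in check and no legal moves → stalemate.

stalemate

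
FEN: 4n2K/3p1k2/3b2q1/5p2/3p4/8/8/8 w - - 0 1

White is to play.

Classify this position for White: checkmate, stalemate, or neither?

stalemate

White to move; white king on h8.
In check: no.
King squares — g7: attacked by Qg6; h7: attacked by Qg6; g8: attacked by Qg6.
Legal moves for White: none.
Not in check and no legal moves → stalemate.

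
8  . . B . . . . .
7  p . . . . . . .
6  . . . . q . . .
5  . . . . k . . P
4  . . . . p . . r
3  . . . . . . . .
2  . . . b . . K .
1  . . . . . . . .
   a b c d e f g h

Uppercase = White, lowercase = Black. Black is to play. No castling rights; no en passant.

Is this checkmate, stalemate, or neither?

neither

Black to move; black king on e5.
In check: no.
Legal moves for Black include: Qg8+, Qe8, Qxc8, Qf7, Qe7, Qd7, Qh6, Qg6+, Qf6, Qd6, Qc6, Qb6, Qa6, Qf5, Qd5, Qg4+, Qc4, Qh3+, ... (list truncated; more exist).
Black has legal moves and is not in check → neither.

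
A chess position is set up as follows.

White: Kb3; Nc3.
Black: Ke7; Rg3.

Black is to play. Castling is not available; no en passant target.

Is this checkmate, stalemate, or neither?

neither

Black to move; black king on e7.
In check: no.
Legal moves for Black include: Kf8, Ke8, Kd8, Kf7, Kd7, Kf6, Ke6, Kd6, Rg8, Rg7, Rg6, Rg5, Rg4, Rh3, Rf3, Re3, Rd3, Rxc3+, ... (list truncated; more exist).
Black has legal moves and is not in check → neither.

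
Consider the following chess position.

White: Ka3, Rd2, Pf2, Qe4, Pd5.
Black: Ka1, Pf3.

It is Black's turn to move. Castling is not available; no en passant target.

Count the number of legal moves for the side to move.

0

Black to move; king on a1.
In check: no.
Legal moves: none.
Count: 0.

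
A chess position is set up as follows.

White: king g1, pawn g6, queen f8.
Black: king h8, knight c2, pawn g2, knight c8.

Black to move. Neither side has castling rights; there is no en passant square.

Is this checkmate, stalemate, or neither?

checkmate

Black to move; black king on h8.
In check: yes, from the white queen on f8.
King squares — g7: attacked by Qf8; h7: attacked by Pg6; g8: attacked by Qf8.
Legal moves for Black: none.
In check with no legal moves → checkmate.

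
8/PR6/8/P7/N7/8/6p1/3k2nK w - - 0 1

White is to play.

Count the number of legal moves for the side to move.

3

White to move; king on h1.
In check: yes, from the black pawn on g2.
Legal moves: Kh2, Kxg2, Kxg1.
Count: 3.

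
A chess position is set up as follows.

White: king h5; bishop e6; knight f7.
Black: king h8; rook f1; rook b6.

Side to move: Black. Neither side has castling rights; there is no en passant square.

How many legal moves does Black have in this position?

Black to move; king on h8.
In check: yes, from the white knight on f7.
Legal moves: Kg8, Kh7, Kg7, Rxf7.
Count: 4.

4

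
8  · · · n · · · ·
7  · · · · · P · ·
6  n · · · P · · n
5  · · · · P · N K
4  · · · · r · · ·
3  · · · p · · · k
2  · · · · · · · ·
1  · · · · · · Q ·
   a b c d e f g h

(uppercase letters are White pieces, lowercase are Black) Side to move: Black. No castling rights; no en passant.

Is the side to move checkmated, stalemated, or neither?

Black to move; black king on h3.
In check: yes, from the white knight on g5.
King squares — g2: attacked by Qg1; h2: attacked by Qg1; g3: attacked by Qg1; g4: attacked by Qg1; h4: attacked by Kh5.
Legal moves for Black: none.
In check with no legal moves → checkmate.

checkmate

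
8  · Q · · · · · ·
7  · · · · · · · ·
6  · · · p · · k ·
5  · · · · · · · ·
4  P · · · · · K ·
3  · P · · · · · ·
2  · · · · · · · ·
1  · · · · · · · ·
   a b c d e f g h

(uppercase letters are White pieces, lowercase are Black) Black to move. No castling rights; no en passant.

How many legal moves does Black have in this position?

6

Black to move; king on g6.
In check: no.
Legal moves: Kh7, Kg7, Kf7, Kh6, Kf6, d5.
Count: 6.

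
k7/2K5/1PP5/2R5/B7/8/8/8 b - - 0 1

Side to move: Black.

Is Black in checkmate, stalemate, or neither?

Black to move; black king on a8.
In check: no.
King squares — a7: attacked by Pb6; b7: attacked by Pc6; b8: attacked by Kc7.
Legal moves for Black: none.
Not in check and no legal moves → stalemate.

stalemate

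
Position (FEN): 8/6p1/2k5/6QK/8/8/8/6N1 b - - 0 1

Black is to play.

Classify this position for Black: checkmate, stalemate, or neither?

neither

Black to move; black king on c6.
In check: no.
Legal moves for Black: Kd7, Kc7, Kb7, Kd6, Kb6, g6+.
Black has 6 legal moves and is not in check → neither.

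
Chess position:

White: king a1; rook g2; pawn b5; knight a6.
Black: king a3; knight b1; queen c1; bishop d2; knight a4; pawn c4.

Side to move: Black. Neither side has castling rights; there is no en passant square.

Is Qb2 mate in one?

yes

After Qb2: white king on a1; in check: yes, from the black queen on b2.
King squares — b1: attacked by Qb2; a2: attacked by Qb2; b2: attacked by Ka3.
White has no legal moves → checkmate.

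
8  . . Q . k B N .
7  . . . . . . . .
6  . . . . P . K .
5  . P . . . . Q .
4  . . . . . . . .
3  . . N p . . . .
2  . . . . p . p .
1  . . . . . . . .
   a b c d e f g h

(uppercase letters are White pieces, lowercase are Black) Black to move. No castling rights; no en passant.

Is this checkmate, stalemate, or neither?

Black to move; black king on e8.
In check: yes, from the white queen on c8.
King squares — d7: attacked by Pe6; e7: attacked by Qg5; f7: attacked by Pe6; d8: attacked by Qg5; f8: attacked by Qc8.
Legal moves for Black: none.
In check with no legal moves → checkmate.

checkmate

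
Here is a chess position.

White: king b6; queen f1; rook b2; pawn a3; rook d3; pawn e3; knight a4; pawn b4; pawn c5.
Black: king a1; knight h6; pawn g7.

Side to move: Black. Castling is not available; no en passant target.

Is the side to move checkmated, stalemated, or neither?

Black to move; black king on a1.
In check: yes, from the white queen on f1.
King squares — b1: attacked by Qf1; a2: attacked by Rb2; b2: attacked by Na4.
Legal moves for Black: none.
In check with no legal moves → checkmate.

checkmate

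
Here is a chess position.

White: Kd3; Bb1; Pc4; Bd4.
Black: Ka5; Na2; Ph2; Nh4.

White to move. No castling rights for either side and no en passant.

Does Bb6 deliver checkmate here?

no

After Bb6: black king on a5; in check: yes, from the white bishop on b6.
Black has 4 legal replies: Kxb6, Ka6, Kb4, Ka4.
In check but a legal move exists → not checkmate.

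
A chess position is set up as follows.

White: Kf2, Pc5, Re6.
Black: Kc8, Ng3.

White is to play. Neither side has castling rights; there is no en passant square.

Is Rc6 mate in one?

After Rc6: black king on c8; in check: yes, from the white rook on c6.
Black has 4 legal replies: Kd8, Kb8, Kd7, Kb7.
In check but a legal move exists → not checkmate.

no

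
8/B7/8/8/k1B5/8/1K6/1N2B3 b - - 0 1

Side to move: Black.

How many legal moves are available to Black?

Black to move; king on a4.
In check: no.
Legal moves: none.
Count: 0.

0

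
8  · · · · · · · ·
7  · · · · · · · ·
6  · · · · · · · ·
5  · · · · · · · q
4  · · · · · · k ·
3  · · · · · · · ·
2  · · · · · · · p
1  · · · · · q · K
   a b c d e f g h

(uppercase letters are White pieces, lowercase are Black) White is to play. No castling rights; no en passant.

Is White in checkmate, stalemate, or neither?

White to move; white king on h1.
In check: yes, from the black queen on f1.
King squares — g1: attacked by Qf1; g2: attacked by Qf1; h2: attacked by Qh5.
Legal moves for White: none.
In check with no legal moves → checkmate.

checkmate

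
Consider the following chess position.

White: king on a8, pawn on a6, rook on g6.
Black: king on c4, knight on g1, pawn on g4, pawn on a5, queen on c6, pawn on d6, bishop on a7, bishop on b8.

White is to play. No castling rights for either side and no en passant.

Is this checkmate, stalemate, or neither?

White to move; white king on a8.
In check: yes, from the black queen on c6.
King squares — a7: attacked by Bb8; b7: attacked by Qc6; b8: attacked by Ba7.
Legal moves for White: none.
In check with no legal moves → checkmate.

checkmate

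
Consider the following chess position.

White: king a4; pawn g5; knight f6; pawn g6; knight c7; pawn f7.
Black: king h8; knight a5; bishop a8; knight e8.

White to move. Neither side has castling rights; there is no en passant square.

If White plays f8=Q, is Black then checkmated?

yes

After f8=Q: black king on h8; in check: yes, from the white queen on f8.
King squares — g7: attacked by Qf8; h7: attacked by Nf6; g8: attacked by Nf6.
Black has no legal moves → checkmate.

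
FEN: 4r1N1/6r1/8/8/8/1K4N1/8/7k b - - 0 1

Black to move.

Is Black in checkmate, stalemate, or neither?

neither

Black to move; black king on h1.
In check: yes, from the white knight on g3.
Legal moves for Black: Kh2, Kg2, Kg1, Rxg3+.
Black is in check but has 4 legal moves → neither.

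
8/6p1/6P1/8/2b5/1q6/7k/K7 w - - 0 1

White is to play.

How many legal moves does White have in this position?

0

White to move; king on a1.
In check: no.
Legal moves: none.
Count: 0.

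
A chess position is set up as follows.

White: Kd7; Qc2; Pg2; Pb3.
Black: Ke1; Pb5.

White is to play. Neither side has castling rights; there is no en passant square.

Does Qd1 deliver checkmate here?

After Qd1: black king on e1; in check: yes, from the white queen on d1.
Black has 2 legal replies: Kf2, Kxd1.
In check but a legal move exists → not checkmate.

no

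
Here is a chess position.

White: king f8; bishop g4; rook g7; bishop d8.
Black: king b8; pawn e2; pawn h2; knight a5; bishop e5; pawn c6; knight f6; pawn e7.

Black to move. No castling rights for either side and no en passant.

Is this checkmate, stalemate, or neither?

neither

Black to move; black king on b8.
In check: no.
Legal moves for Black include: Ka8, Kb7, Ka7, Ng8, Ne8, Nh7+, Nd7+, Nh5, Nd5, Nxg4, Ne4, Bc7, Bd6, Bf4, Bd4, Bg3, Bc3, Bb2, ... (list truncated; more exist).
Black has legal moves and is not in check → neither.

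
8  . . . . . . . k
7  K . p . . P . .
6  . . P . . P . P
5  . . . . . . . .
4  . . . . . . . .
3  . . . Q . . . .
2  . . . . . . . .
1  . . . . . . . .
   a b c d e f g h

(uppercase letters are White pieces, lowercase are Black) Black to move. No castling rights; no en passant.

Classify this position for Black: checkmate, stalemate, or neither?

stalemate

Black to move; black king on h8.
In check: no.
King squares — g7: attacked by Pf6; h7: attacked by Qd3; g8: attacked by Pf7.
Legal moves for Black: none.
Not in check and no legal moves → stalemate.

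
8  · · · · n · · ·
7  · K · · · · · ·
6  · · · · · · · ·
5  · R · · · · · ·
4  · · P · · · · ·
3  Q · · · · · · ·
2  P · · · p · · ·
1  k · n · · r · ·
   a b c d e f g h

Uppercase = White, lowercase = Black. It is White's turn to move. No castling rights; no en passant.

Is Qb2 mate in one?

yes

After Qb2: black king on a1; in check: yes, from the white queen on b2.
King squares — b1: attacked by Qb2; a2: attacked by Qb2; b2: attacked by Rb5.
Black has no legal moves → checkmate.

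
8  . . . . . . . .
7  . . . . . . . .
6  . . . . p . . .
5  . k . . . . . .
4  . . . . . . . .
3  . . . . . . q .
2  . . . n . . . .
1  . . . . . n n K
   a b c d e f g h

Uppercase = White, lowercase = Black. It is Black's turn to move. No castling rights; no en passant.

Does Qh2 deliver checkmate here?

After Qh2: white king on h1; in check: yes, from the black queen on h2.
King squares — g1: attacked by Qh2; g2: attacked by Qh2; h2: attacked by Nf1.
White has no legal moves → checkmate.

yes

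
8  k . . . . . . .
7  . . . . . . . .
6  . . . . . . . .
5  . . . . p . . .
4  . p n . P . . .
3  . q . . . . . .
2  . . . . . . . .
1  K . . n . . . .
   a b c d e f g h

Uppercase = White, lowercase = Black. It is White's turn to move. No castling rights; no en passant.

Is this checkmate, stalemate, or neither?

White to move; white king on a1.
In check: no.
King squares — b1: attacked by Qb3; a2: attacked by Qb3; b2: attacked by Nd1.
Legal moves for White: none.
Not in check and no legal moves → stalemate.

stalemate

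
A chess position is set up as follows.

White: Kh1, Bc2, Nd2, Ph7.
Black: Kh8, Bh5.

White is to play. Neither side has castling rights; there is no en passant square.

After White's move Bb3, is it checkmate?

no

After Bb3: black king on h8; in check: no.
Black is not in check, so this cannot be checkmate.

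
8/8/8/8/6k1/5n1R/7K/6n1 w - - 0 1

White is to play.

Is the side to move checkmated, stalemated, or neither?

White to move; white king on h2.
In check: yes, from the black knight on f3.
King squares — g1: attacked by Nf3; h1: available; g2: available; g3: attacked by Kg4; h3: own rook.
Legal moves for White: Kg2, Kh1, Rxf3.
White is in check but has 3 legal moves → neither.

neither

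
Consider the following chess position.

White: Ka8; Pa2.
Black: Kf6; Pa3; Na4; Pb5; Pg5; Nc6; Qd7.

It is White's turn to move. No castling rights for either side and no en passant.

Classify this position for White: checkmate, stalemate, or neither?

stalemate

White to move; white king on a8.
In check: no.
King squares — a7: attacked by Nc6; b7: attacked by Qd7; b8: attacked by Nc6.
Legal moves for White: none.
Not in check and no legal moves → stalemate.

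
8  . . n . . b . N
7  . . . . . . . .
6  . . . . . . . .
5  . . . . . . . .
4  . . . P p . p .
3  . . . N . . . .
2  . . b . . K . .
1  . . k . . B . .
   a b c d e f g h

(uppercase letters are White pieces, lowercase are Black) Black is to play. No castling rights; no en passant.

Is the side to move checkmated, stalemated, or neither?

Black to move; black king on c1.
In check: yes, from the white knight on d3.
Legal moves for Black: Kd2, Kd1, Kb1, Bxd3, exd3.
Black is in check but has 5 legal moves → neither.

neither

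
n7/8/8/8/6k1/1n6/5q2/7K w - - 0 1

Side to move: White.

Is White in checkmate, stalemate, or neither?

stalemate

White to move; white king on h1.
In check: no.
King squares — g1: attacked by Qf2; g2: attacked by Qf2; h2: attacked by Qf2.
Legal moves for White: none.
Not in check and no legal moves → stalemate.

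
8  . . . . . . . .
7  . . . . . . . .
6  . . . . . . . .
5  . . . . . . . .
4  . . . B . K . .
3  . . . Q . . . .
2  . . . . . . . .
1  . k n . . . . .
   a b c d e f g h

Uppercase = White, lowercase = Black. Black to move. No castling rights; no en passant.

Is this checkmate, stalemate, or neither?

neither

Black to move; black king on b1.
In check: yes, from the white queen on d3.
Legal moves for Black: Ka2, Nxd3+.
Black is in check but has 2 legal moves → neither.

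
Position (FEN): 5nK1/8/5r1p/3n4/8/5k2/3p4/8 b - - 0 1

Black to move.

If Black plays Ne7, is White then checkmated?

After Ne7: white king on g8; in check: yes, from the black knight on e7.
White has 2 legal replies: Kh8, Kg7.
In check but a legal move exists → not checkmate.

no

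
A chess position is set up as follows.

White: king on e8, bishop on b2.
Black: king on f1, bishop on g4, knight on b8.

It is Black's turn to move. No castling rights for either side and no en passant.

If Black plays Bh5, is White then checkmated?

After Bh5: white king on e8; in check: yes, from the black bishop on h5.
White has 3 legal replies: Kf8, Kd8, Ke7.
In check but a legal move exists → not checkmate.

no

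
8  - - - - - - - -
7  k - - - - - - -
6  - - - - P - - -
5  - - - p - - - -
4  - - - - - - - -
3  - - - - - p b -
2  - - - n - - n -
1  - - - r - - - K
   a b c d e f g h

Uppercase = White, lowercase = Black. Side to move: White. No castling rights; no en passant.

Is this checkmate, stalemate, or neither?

White to move; white king on h1.
In check: yes, from the black rook on d1.
King squares — g1: attacked by Rd1; g2: attacked by Pf3; h2: attacked by Bg3.
Legal moves for White: none.
In check with no legal moves → checkmate.

checkmate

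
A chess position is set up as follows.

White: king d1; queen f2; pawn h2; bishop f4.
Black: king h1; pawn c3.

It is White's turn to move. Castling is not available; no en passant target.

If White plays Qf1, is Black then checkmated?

yes

After Qf1: black king on h1; in check: yes, from the white queen on f1.
King squares — g1: attacked by Qf1; g2: attacked by Qf1; h2: attacked by Bf4.
Black has no legal moves → checkmate.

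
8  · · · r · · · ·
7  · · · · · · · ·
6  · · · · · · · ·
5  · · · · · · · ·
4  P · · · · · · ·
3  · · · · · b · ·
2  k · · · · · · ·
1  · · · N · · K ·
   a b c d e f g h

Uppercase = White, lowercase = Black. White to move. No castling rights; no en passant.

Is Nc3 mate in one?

After Nc3: black king on a2; in check: yes, from the white knight on c3.
Black has 4 legal replies: Kb3, Ka3, Kb2, Ka1.
In check but a legal move exists → not checkmate.

no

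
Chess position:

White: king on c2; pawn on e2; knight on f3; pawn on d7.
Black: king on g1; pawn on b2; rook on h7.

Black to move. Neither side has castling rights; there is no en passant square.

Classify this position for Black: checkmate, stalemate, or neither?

neither

Black to move; black king on g1.
In check: yes, from the white knight on f3.
King squares — f1: available; h1: available; f2: available; g2: available; h2: attacked by Nf3.
Legal moves for Black: Kg2, Kf2, Kh1, Kf1.
Black is in check but has 4 legal moves → neither.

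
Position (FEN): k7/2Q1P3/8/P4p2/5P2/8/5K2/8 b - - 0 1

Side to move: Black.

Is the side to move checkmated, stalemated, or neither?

stalemate

Black to move; black king on a8.
In check: no.
King squares — a7: attacked by Qc7; b7: attacked by Qc7; b8: attacked by Qc7.
Legal moves for Black: none.
Not in check and no legal moves → stalemate.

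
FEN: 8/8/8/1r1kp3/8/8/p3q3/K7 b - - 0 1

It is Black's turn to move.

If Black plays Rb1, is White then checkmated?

After Rb1: white king on a1; in check: yes, from the black rook on b1.
King squares — b1: attacked by Pa2; a2: attacked by Qe2; b2: attacked by Rb1.
White has no legal moves → checkmate.

yes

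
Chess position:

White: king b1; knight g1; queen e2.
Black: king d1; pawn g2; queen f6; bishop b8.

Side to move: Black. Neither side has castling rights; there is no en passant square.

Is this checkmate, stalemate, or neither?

checkmate

Black to move; black king on d1.
In check: yes, from the white queen on e2.
King squares — c1: attacked by Kb1; e1: attacked by Qe2; c2: attacked by Kb1; d2: attacked by Qe2; e2: attacked by Ng1.
Legal moves for Black: none.
In check with no legal moves → checkmate.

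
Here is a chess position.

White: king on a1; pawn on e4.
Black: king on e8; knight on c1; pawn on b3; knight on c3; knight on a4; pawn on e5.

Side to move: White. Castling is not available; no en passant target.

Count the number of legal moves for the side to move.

White to move; king on a1.
In check: no.
Legal moves: none.
Count: 0.

0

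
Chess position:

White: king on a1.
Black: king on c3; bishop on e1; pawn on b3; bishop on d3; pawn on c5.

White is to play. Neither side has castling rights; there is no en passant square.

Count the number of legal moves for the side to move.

0

White to move; king on a1.
In check: no.
Legal moves: none.
Count: 0.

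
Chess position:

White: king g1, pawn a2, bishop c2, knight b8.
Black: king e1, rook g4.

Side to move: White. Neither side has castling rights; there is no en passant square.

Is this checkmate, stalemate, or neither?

neither

White to move; white king on g1.
In check: yes, from the black rook on g4.
King squares — f1: attacked by Ke1; h1: available; f2: attacked by Ke1; g2: attacked by Rg4; h2: available.
Legal moves for White: Kh2, Kh1.
White is in check but has 2 legal moves → neither.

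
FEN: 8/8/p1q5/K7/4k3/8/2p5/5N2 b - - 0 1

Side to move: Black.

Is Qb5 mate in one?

After Qb5: white king on a5; in check: yes, from the black queen on b5.
King squares — a4: attacked by Qb5; b4: attacked by Qb5; b5: attacked by Pa6; a6: attacked by Qb5; b6: attacked by Qb5.
White has no legal moves → checkmate.

yes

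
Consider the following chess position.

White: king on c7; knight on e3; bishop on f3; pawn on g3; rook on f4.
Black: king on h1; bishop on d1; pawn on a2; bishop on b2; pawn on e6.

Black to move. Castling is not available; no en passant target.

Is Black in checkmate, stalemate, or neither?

neither

Black to move; black king on h1.
In check: yes, from the white bishop on f3.
King squares — g1: available; g2: attacked by Ne3; h2: available.
Legal moves for Black: Kh2, Kg1, Bxf3.
Black is in check but has 3 legal moves → neither.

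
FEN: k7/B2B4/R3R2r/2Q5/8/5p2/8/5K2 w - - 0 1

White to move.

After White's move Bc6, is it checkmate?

yes

After Bc6: black king on a8; in check: yes, from the white bishop on c6.
King squares — a7: attacked by Qc5; b7: attacked by Bc6; b8: attacked by Ba7.
Black has no legal moves → checkmate.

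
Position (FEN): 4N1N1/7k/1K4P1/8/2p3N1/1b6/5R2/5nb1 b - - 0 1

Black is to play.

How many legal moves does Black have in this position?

Black to move; king on h7.
In check: yes, from the white pawn on g6.
Legal moves: Kh8, Kxg8, Kxg6.
Count: 3.

3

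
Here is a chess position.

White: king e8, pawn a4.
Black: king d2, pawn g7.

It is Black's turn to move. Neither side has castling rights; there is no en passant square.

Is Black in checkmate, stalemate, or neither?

neither

Black to move; black king on d2.
In check: no.
Legal moves for Black: Ke3, Kd3, Kc3, Ke2, Kc2, Ke1, Kd1, Kc1, g6, g5.
Black has 10 legal moves and is not in check → neither.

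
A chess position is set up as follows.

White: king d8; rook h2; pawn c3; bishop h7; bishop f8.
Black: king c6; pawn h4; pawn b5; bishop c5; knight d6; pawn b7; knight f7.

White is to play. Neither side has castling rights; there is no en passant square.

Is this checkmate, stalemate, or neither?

neither

White to move; white king on d8.
In check: yes, from the black knight on f7.
Legal moves for White: Ke7.
White is in check but has 1 legal move → neither.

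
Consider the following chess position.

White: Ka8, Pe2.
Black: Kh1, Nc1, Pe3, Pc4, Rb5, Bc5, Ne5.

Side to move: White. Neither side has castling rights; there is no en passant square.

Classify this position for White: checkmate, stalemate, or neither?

stalemate

White to move; white king on a8.
In check: no.
King squares — a7: attacked by Bc5; b7: attacked by Rb5; b8: attacked by Rb5.
Legal moves for White: none.
Not in check and no legal moves → stalemate.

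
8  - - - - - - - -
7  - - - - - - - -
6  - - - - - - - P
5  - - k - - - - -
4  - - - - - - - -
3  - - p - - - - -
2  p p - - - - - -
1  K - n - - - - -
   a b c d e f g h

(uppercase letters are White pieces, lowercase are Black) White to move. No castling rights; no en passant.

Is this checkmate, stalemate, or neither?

White to move; white king on a1.
In check: yes, from the black pawn on b2.
King squares — b1: attacked by Pa2; a2: attacked by Nc1; b2: attacked by Pc3.
Legal moves for White: none.
In check with no legal moves → checkmate.

checkmate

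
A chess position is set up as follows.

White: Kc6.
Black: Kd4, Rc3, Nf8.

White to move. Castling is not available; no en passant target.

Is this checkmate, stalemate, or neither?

White to move; white king on c6.
In check: yes, from the black rook on c3.
King squares — b5: available; c5: attacked by Rc3; d5: attacked by Kd4; b6: available; d6: available; b7: available; c7: attacked by Rc3; d7: attacked by Nf8.
Legal moves for White: Kb7, Kd6, Kb6, Kb5.
White is in check but has 4 legal moves → neither.

neither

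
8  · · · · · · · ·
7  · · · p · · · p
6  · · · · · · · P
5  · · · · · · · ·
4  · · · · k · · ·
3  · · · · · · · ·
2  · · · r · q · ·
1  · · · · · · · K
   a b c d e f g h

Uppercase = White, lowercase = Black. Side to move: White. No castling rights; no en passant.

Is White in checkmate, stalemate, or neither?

White to move; white king on h1.
In check: no.
King squares — g1: attacked by Qf2; g2: attacked by Qf2; h2: attacked by Qf2.
Legal moves for White: none.
Not in check and no legal moves → stalemate.

stalemate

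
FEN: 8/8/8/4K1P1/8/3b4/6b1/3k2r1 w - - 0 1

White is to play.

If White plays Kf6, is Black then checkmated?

no

After Kf6: black king on d1; in check: no.
Black is not in check, so this cannot be checkmate.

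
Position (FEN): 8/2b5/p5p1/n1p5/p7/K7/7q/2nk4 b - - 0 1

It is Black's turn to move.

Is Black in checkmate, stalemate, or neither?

Black to move; black king on d1.
In check: no.
Legal moves for Black include: Bd8, Bb8, Bd6, Bb6, Be5, Bf4, Bg3, Nb7, Nc6, Nc4+, Nab3, Qh8, Qh7, Qh6, Qd6, Qh5, Qe5, Qh4, ... (list truncated; more exist).
Black has legal moves and is not in check → neither.

neither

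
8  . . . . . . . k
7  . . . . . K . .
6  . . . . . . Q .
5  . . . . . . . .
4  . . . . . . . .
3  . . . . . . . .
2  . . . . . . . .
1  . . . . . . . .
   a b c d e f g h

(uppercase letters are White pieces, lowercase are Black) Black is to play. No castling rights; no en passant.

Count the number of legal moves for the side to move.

Black to move; king on h8.
In check: no.
Legal moves: none.
Count: 0.

0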